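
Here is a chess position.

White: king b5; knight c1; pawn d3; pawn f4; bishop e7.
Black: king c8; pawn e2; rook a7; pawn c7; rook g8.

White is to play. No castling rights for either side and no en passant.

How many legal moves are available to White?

White to move; king on b5.
In check: no.
Legal moves: Bf8, Bd8, Bf6, Bd6, Bg5, Bc5, Bh4, Bb4, Ba3, Kc6, Kc5, Kc4, Kb4, Nb3, Nxe2, Na2, f5, d4.
Count: 18.

18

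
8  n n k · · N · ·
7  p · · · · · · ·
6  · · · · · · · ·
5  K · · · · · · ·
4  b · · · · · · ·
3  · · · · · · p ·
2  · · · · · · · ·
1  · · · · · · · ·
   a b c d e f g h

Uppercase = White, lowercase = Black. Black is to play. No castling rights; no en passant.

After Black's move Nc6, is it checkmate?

no

After Nc6: white king on a5; in check: yes, from the black knight on c6.
White has 2 legal replies: Ka6, Kxa4.
In check but a legal move exists → not checkmate.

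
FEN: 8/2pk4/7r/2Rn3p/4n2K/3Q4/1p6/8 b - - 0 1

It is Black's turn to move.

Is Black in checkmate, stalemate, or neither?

Black to move; black king on d7.
In check: no.
Legal moves for Black include: Ke8, Kd8, Kc8, Ke7, Ke6, Kd6, Rh8, Rh7, Rg6, Rf6, Re6, Rd6, Rc6, Rb6, Ra6, Nf6, Nd6, Ng5, ... (list truncated; more exist).
Black has legal moves and is not in check → neither.

neither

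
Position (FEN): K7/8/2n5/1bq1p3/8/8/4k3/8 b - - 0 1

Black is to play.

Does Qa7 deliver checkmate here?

yes

After Qa7: white king on a8; in check: yes, from the black queen on a7.
King squares — a7: attacked by Nc6; b7: attacked by Qa7; b8: attacked by Nc6.
White has no legal moves → checkmate.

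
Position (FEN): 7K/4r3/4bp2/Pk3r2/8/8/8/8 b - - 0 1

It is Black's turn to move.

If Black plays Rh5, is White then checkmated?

After Rh5: white king on h8; in check: yes, from the black rook on h5.
King squares — g7: attacked by Re7; h7: attacked by Rh5; g8: attacked by Be6.
White has no legal moves → checkmate.

yes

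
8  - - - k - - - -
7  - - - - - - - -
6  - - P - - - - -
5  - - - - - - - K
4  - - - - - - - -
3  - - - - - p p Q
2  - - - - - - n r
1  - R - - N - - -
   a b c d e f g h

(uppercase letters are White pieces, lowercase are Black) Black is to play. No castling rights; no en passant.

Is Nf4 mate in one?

After Nf4: white king on h5; in check: yes, from the black knight on f4.
White has 4 legal replies: Kh6, Kg5, Kh4, Kg4.
In check but a legal move exists → not checkmate.

no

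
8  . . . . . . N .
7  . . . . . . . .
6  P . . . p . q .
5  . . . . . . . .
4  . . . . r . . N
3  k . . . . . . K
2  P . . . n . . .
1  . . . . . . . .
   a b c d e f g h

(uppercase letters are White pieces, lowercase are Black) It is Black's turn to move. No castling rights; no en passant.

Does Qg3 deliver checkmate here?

After Qg3: white king on h3; in check: yes, from the black queen on g3.
King squares — g2: attacked by Qg3; h2: attacked by Qg3; g3: attacked by Ne2; g4: attacked by Qg3; h4: own knight.
White has no legal moves → checkmate.

yes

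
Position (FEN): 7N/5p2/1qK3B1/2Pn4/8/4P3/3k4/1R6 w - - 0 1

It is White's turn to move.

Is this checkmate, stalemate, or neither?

neither

White to move; white king on c6.
In check: yes, from the black queen on b6.
Legal moves for White: Kd7, Kxd5, Rxb6, cxb6.
White is in check but has 4 legal moves → neither.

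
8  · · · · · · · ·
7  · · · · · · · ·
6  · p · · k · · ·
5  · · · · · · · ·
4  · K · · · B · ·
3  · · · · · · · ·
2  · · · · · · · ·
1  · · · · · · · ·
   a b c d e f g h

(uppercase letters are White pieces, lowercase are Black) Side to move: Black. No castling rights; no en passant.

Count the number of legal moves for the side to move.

7

Black to move; king on e6.
In check: no.
Legal moves: Kf7, Ke7, Kd7, Kf6, Kf5, Kd5, b5.
Count: 7.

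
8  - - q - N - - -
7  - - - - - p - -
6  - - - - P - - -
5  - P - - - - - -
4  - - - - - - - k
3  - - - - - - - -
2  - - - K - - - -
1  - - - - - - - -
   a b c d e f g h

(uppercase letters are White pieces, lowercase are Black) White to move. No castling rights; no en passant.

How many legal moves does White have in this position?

White to move; king on d2.
In check: no.
Legal moves: Ng7, Nc7, Nf6, Nd6, Ke3, Kd3, Ke2, Ke1, Kd1, exf7, e7, b6.
Count: 12.

12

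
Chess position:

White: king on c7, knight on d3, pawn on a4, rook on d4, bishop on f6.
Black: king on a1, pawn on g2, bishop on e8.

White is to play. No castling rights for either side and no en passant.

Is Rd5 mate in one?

After Rd5: black king on a1; in check: yes, from the white bishop on f6.
Black has 2 legal replies: Ka2, Kb1.
In check but a legal move exists → not checkmate.

no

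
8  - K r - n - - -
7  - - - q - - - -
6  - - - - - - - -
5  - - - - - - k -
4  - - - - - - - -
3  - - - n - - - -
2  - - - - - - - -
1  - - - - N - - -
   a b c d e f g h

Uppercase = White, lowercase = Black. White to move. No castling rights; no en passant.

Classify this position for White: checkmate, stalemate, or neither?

checkmate

White to move; white king on b8.
In check: yes, from the black rook on c8.
King squares — a7: attacked by Qd7; b7: attacked by Qd7; c7: attacked by Qd7; a8: attacked by Rc8; c8: attacked by Qd7.
Legal moves for White: none.
In check with no legal moves → checkmate.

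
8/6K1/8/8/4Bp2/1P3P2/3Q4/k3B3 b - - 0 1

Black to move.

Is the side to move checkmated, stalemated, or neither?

Black to move; black king on a1.
In check: no.
King squares — b1: attacked by Be4; a2: attacked by Qd2; b2: attacked by Qd2.
Legal moves for Black: none.
Not in check and no legal moves → stalemate.

stalemate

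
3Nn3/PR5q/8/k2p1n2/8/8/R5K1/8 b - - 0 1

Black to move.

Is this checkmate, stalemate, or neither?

Black to move; black king on a5.
In check: yes, from the white rook on a2.
King squares — a4: attacked by Ra2; b4: attacked by Rb7; b5: attacked by Rb7; a6: attacked by Ra2; b6: attacked by Rb7.
Legal moves for Black: none.
In check with no legal moves → checkmate.

checkmate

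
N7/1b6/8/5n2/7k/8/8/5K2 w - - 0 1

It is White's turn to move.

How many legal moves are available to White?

White to move; king on f1.
In check: no.
Legal moves: Nc7, Nb6, Kf2, Ke2, Kg1, Ke1.
Count: 6.

6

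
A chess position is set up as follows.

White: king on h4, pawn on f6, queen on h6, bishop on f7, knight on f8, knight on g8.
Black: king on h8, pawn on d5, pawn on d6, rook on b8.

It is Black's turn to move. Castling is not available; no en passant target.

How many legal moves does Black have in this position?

0

Black to move; king on h8.
In check: yes, from the white queen on h6.
Legal moves: none.
Count: 0.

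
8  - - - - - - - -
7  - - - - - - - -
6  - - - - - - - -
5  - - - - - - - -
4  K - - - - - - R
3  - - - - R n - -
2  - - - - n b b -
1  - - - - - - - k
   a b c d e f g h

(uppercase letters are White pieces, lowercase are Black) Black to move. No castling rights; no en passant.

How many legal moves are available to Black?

5

Black to move; king on h1.
In check: yes, from the white rook on h4.
Legal moves: Kg1, Nxh4, Nh2, Bh3, Bxh4.
Count: 5.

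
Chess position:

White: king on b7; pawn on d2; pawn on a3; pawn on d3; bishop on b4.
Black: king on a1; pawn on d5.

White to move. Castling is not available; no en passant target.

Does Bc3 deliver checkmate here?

After Bc3: black king on a1; in check: yes, from the white bishop on c3.
Black has 2 legal replies: Ka2, Kb1.
In check but a legal move exists → not checkmate.

no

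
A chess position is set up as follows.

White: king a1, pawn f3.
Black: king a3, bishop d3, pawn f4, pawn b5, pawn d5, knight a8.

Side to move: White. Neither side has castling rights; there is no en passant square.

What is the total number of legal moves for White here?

0

White to move; king on a1.
In check: no.
Legal moves: none.
Count: 0.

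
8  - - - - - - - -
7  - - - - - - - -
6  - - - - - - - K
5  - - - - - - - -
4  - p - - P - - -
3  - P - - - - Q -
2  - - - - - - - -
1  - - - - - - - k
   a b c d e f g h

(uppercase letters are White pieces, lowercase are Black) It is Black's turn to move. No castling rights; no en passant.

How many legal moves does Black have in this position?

0

Black to move; king on h1.
In check: no.
Legal moves: none.
Count: 0.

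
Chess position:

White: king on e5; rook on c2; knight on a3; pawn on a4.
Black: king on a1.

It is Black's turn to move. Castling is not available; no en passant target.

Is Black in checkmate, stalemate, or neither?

Black to move; black king on a1.
In check: no.
King squares — b1: attacked by Na3; a2: attacked by Rc2; b2: attacked by Rc2.
Legal moves for Black: none.
Not in check and no legal moves → stalemate.

stalemate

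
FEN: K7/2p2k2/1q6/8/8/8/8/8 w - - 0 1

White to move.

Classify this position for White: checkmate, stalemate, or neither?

White to move; white king on a8.
In check: no.
King squares — a7: attacked by Qb6; b7: attacked by Qb6; b8: attacked by Qb6.
Legal moves for White: none.
Not in check and no legal moves → stalemate.

stalemate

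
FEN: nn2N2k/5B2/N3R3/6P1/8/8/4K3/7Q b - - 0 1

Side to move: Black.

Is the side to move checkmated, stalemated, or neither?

checkmate

Black to move; black king on h8.
In check: yes, from the white queen on h1.
King squares — g7: attacked by Ne8; h7: attacked by Qh1; g8: attacked by Bf7.
Legal moves for Black: none.
In check with no legal moves → checkmate.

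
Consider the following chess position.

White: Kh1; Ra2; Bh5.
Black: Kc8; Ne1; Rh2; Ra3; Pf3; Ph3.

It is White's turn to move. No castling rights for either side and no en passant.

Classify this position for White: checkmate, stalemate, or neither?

White to move; white king on h1.
In check: yes, from the black rook on h2.
Legal moves for White: Kxh2, Kg1, Rxh2.
White is in check but has 3 legal moves → neither.

neither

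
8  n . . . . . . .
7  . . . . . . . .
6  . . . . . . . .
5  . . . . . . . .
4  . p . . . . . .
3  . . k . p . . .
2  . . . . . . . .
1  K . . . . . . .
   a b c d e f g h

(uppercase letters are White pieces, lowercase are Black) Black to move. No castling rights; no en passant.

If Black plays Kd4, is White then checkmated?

no

After Kd4: white king on a1; in check: no.
White is not in check, so this cannot be checkmate.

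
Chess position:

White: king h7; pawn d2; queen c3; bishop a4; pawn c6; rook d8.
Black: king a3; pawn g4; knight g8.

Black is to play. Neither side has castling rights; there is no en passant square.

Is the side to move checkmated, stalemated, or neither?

Black to move; black king on a3.
In check: yes, from the white queen on c3.
Legal moves for Black: Kxa4, Ka2.
Black is in check but has 2 legal moves → neither.

neither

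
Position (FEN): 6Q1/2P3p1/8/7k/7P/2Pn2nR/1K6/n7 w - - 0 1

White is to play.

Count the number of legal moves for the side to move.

White to move; king on b2.
In check: yes, from the black knight on d3.
Legal moves: Ka3, Ka2, Kb1, Kxa1.
Count: 4.

4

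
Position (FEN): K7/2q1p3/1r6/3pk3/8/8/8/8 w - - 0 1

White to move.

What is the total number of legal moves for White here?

White to move; king on a8.
In check: no.
Legal moves: none.
Count: 0.

0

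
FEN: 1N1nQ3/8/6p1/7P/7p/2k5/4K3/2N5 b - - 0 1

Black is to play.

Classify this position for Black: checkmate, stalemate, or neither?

neither

Black to move; black king on c3.
In check: no.
Legal moves for Black: Nf7, Nb7, Ne6, Nc6, Kd4, Kc4, Kb4, Kc2, Kb2, gxh5, g5, h3.
Black has 12 legal moves and is not in check → neither.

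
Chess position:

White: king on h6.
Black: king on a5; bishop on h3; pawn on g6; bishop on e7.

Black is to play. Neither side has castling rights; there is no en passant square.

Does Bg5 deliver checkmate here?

After Bg5: white king on h6; in check: yes, from the black bishop on g5.
White has 4 legal replies: Kh7, Kg7, Kxg6, Kxg5.
In check but a legal move exists → not checkmate.

no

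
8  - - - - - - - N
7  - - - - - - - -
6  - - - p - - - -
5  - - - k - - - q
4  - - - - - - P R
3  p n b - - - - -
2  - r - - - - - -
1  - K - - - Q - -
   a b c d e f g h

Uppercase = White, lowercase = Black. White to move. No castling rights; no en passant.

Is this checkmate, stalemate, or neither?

White to move; white king on b1.
In check: yes, from the black rook on b2.
King squares — a1: attacked by Nb3; c1: attacked by Nb3; a2: attacked by Rb2; b2: attacked by Pa3; c2: attacked by Rb2.
Legal moves for White: none.
In check with no legal moves → checkmate.

checkmate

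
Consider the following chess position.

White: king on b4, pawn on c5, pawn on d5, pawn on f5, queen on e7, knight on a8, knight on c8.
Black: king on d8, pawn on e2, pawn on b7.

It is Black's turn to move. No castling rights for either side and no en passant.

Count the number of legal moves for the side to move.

1

Black to move; king on d8.
In check: yes, from the white queen on e7.
Legal moves: Kxc8.
Count: 1.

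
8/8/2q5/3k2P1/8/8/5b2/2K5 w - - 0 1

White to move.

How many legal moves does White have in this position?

4

White to move; king on c1.
In check: yes, from the black queen on c6.
Legal moves: Kd2, Kb2, Kd1, Kb1.
Count: 4.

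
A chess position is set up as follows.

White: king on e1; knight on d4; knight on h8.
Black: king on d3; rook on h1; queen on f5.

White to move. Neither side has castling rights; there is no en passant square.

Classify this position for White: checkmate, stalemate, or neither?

White to move; white king on e1.
In check: yes, from the black rook on h1.
King squares — d1: attacked by Rh1; f1: attacked by Rh1; d2: attacked by Kd3; e2: attacked by Kd3; f2: attacked by Qf5.
Legal moves for White: none.
In check with no legal moves → checkmate.

checkmate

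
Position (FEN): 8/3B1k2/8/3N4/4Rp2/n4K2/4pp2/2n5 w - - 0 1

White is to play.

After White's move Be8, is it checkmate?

no

After Be8: black king on f7; in check: yes, from the white bishop on e8.
Black has 3 legal replies: Kg8, Kf8, Kg7.
In check but a legal move exists → not checkmate.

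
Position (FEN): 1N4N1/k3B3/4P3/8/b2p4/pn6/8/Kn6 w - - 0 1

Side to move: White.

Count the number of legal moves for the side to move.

2

White to move; king on a1.
In check: yes, from the black knight on b3.
Legal moves: Ka2, Kxb1.
Count: 2.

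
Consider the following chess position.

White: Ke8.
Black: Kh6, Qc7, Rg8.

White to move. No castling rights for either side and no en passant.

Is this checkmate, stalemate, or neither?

White to move; white king on e8.
In check: yes, from the black rook on g8.
King squares — d7: attacked by Qc7; e7: attacked by Qc7; f7: attacked by Qc7; d8: attacked by Qc7; f8: attacked by Rg8.
Legal moves for White: none.
In check with no legal moves → checkmate.

checkmate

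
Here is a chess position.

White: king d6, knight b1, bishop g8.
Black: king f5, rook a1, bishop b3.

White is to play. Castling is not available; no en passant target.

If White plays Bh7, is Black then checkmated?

After Bh7: black king on f5; in check: yes, from the white bishop on h7.
Black has 4 legal replies: Kf6, Kg5, Kg4, Kf4.
In check but a legal move exists → not checkmate.

no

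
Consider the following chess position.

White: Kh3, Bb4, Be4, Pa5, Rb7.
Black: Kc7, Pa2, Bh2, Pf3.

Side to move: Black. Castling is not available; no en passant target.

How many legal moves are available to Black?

Black to move; king on c7.
In check: yes, from the white rook on b7.
Legal moves: Kd8, Kc8.
Count: 2.

2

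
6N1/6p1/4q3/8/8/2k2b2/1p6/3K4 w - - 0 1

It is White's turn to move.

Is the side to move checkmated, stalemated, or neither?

checkmate

White to move; white king on d1.
In check: yes, from the black bishop on f3.
King squares — c1: attacked by Pb2; e1: attacked by Qe6; c2: attacked by Kc3; d2: attacked by Kc3; e2: attacked by Bf3.
Legal moves for White: none.
In check with no legal moves → checkmate.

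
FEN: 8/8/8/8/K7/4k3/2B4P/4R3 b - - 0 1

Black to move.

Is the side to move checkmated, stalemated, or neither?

Black to move; black king on e3.
In check: yes, from the white rook on e1.
King squares — d2: available; e2: attacked by Re1; f2: available; d3: attacked by Bc2; f3: available; d4: available; e4: attacked by Re1; f4: available.
Legal moves for Black: Kf4, Kd4, Kf3, Kf2, Kd2.
Black is in check but has 5 legal moves → neither.

neither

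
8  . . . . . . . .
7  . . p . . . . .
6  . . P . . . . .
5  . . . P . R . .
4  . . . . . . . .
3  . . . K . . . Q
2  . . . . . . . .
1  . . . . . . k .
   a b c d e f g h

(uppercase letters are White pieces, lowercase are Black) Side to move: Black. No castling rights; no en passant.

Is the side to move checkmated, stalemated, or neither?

Black to move; black king on g1.
In check: no.
King squares — f1: attacked by Qh3; h1: attacked by Qh3; f2: attacked by Rf5; g2: attacked by Qh3; h2: attacked by Qh3.
Legal moves for Black: none.
Not in check and no legal moves → stalemate.

stalemate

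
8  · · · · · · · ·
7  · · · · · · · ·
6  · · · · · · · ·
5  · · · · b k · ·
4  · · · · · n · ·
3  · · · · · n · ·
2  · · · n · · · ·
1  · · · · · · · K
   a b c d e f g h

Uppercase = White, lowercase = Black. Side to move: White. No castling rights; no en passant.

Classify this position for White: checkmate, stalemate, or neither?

White to move; white king on h1.
In check: no.
King squares — g1: attacked by Nf3; g2: attacked by Nf4; h2: attacked by Nf3.
Legal moves for White: none.
Not in check and no legal moves → stalemate.

stalemate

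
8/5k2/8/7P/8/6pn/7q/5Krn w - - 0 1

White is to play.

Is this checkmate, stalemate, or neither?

White to move; white king on f1.
In check: yes, from the black rook on g1.
King squares — e1: attacked by Rg1; g1: attacked by Qh2; e2: attacked by Qh2; f2: attacked by Nh1; g2: attacked by Rg1.
Legal moves for White: none.
In check with no legal moves → checkmate.

checkmate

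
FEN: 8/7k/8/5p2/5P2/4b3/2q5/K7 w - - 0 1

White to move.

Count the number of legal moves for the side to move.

0

White to move; king on a1.
In check: no.
Legal moves: none.
Count: 0.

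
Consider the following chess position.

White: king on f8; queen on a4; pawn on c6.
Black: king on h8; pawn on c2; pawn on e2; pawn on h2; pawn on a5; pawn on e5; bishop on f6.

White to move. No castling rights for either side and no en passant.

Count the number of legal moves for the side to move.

White to move; king on f8.
In check: no.
Legal moves: Ke8, Kf7, Qb5, Qxa5, Qh4+, Qg4, Qf4, Qe4, Qd4, Qc4, Qb4, Qb3, Qa3, Qxc2, Qa2, Qa1, c7.
Count: 17.

17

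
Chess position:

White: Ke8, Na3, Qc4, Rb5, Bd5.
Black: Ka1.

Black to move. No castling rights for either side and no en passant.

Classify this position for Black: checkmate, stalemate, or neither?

Black to move; black king on a1.
In check: no.
King squares — b1: attacked by Na3; a2: attacked by Qc4; b2: attacked by Rb5.
Legal moves for Black: none.
Not in check and no legal moves → stalemate.

stalemate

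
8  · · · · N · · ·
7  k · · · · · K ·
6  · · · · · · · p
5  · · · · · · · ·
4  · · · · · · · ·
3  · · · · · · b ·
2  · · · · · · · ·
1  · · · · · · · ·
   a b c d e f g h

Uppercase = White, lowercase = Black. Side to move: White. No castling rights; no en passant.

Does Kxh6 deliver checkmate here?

no

After Kxh6: black king on a7; in check: no.
Black is not in check, so this cannot be checkmate.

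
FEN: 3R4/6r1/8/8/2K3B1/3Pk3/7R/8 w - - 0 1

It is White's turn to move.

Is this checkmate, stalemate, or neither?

neither

White to move; white king on c4.
In check: no.
Legal moves for White include: Rdh8, Rg8, Rf8, Re8+, Rc8, Rb8, Ra8, Rd7, Rd6, Rd5, Rd4, Bc8, Bd7, Be6, Bh5, Bf5, Bh3, Bf3, ... (list truncated; more exist).
White has legal moves and is not in check → neither.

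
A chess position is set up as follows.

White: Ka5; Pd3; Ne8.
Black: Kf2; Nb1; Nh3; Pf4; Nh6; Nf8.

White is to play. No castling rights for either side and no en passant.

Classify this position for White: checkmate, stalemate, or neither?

neither

White to move; white king on a5.
In check: no.
Legal moves for White: Ng7, Nc7, Nf6, Nd6, Kb6, Ka6, Kb5, Kb4, Ka4, d4.
White has 10 legal moves and is not in check → neither.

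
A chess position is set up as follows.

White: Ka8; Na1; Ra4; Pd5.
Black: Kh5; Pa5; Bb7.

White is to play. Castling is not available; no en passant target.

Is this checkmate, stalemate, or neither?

neither

White to move; white king on a8.
In check: yes, from the black bishop on b7.
King squares — a7: available; b7: available; b8: available.
Legal moves for White: Kb8, Kxb7, Ka7.
White is in check but has 3 legal moves → neither.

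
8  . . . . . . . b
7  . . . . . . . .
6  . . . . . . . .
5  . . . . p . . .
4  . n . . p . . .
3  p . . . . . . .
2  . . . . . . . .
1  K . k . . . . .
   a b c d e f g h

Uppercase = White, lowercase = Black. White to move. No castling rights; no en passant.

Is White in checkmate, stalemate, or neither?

stalemate

White to move; white king on a1.
In check: no.
King squares — b1: attacked by Kc1; a2: attacked by Nb4; b2: attacked by Kc1.
Legal moves for White: none.
Not in check and no legal moves → stalemate.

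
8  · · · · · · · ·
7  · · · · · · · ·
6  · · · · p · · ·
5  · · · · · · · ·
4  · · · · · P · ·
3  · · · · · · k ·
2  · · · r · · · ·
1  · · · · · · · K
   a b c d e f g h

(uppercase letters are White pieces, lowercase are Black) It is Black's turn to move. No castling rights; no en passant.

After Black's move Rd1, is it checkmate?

After Rd1: white king on h1; in check: yes, from the black rook on d1.
King squares — g1: attacked by Rd1; g2: attacked by Kg3; h2: attacked by Kg3.
White has no legal moves → checkmate.

yes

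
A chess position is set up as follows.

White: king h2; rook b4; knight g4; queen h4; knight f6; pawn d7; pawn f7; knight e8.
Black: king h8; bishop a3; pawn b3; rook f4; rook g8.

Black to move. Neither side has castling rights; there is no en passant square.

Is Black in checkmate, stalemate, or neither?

checkmate

Black to move; black king on h8.
In check: yes, from the white queen on h4.
King squares — g7: attacked by Ne8; h7: attacked by Qh4; g8: own rook.
Legal moves for Black: none.
In check with no legal moves → checkmate.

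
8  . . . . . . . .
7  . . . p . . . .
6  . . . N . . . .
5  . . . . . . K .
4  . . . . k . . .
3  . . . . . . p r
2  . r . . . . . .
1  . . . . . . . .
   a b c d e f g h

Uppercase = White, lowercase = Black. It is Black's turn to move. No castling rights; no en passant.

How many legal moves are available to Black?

Black to move; king on e4.
In check: yes, from the white knight on d6.
Legal moves: Ke5, Kd5, Kd4, Kf3, Ke3, Kd3.
Count: 6.

6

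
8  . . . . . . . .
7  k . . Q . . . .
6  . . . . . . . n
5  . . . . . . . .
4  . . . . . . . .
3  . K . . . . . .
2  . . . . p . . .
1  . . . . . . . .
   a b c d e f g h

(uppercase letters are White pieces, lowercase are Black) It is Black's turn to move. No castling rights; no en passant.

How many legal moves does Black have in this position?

4

Black to move; king on a7.
In check: yes, from the white queen on d7.
Legal moves: Kb8, Ka8, Kb6, Ka6.
Count: 4.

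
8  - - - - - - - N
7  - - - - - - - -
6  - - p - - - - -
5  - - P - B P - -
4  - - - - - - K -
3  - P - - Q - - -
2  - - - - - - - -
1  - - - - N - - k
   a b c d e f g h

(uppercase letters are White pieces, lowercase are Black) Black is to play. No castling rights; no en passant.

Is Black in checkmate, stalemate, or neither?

Black to move; black king on h1.
In check: no.
King squares — g1: attacked by Qe3; g2: attacked by Ne1; h2: attacked by Be5.
Legal moves for Black: none.
Not in check and no legal moves → stalemate.

stalemate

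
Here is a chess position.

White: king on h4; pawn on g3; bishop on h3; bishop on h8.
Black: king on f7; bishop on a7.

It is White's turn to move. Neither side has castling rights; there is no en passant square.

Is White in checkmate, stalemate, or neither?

neither

White to move; white king on h4.
In check: no.
Legal moves for White: Bg7, Bf6, Be5, Bd4, Bc3, Bb2, Ba1, Kh5, Kg5, Kg4, Bc8, Bd7, Be6+, Bf5, Bg4, Bg2, Bf1, g4.
White has 18 legal moves and is not in check → neither.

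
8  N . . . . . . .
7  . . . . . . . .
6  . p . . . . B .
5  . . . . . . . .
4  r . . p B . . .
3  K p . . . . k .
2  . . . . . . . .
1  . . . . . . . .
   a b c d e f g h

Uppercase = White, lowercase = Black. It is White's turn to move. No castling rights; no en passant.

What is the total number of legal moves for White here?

3

White to move; king on a3.
In check: yes, from the black rook on a4.
Legal moves: Kxa4, Kxb3, Kb2.
Count: 3.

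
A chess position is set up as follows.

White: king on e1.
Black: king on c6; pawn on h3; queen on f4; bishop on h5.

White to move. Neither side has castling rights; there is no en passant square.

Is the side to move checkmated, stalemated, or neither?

stalemate

White to move; white king on e1.
In check: no.
King squares — d1: attacked by Bh5; f1: attacked by Qf4; d2: attacked by Qf4; e2: attacked by Bh5; f2: attacked by Qf4.
Legal moves for White: none.
Not in check and no legal moves → stalemate.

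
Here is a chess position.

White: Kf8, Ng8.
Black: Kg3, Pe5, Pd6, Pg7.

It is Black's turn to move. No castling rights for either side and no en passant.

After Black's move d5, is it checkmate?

no

After d5: white king on f8; in check: no.
White is not in check, so this cannot be checkmate.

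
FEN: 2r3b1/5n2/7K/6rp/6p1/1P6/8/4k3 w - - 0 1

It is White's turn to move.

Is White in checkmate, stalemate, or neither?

White to move; white king on h6.
In check: yes, from the black knight on f7.
King squares — g5: attacked by Nf7; h5: attacked by Rg5; g6: attacked by Rg5; g7: attacked by Rg5; h7: attacked by Bg8.
Legal moves for White: none.
In check with no legal moves → checkmate.

checkmate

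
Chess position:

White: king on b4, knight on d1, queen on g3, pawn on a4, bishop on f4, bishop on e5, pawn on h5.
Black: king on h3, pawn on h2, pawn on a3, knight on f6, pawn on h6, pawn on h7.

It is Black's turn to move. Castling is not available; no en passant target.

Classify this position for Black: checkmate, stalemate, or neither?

checkmate

Black to move; black king on h3.
In check: yes, from the white queen on g3.
King squares — g2: attacked by Qg3; h2: own pawn; g3: attacked by Bf4; g4: attacked by Qg3; h4: attacked by Qg3.
Legal moves for Black: none.
In check with no legal moves → checkmate.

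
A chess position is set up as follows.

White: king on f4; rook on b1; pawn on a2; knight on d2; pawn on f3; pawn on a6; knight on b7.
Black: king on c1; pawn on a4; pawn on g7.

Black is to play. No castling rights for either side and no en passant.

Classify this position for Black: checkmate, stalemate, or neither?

Black to move; black king on c1.
In check: yes, from the white rook on b1.
King squares — b1: attacked by Nd2; d1: attacked by Rb1; b2: attacked by Rb1; c2: available; d2: available.
Legal moves for Black: Kxd2, Kc2.
Black is in check but has 2 legal moves → neither.

neither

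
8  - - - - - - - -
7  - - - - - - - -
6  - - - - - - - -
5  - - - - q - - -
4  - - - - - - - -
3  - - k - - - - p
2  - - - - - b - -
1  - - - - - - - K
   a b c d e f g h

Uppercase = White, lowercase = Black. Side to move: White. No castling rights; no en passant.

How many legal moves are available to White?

0

White to move; king on h1.
In check: no.
Legal moves: none.
Count: 0.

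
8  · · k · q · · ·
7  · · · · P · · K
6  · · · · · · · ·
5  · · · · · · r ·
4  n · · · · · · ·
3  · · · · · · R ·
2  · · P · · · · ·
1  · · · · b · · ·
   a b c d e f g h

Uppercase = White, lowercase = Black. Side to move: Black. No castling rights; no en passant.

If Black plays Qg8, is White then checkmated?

After Qg8: white king on h7; in check: yes, from the black queen on g8.
White has 1 legal reply: Kh6.
In check but a legal move exists → not checkmate.

no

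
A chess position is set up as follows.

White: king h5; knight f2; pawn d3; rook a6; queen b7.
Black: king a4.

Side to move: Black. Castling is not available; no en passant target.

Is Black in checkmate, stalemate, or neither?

checkmate

Black to move; black king on a4.
In check: yes, from the white rook on a6.
King squares — a3: attacked by Ra6; b3: attacked by Qb7; b4: attacked by Qb7; a5: attacked by Ra6; b5: attacked by Qb7.
Legal moves for Black: none.
In check with no legal moves → checkmate.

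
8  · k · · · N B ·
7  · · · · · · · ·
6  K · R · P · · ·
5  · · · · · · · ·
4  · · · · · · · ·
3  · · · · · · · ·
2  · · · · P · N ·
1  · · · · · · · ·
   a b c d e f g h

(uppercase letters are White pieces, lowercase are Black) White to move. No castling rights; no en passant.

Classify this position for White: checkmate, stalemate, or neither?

neither

White to move; white king on a6.
In check: no.
Legal moves for White include: Bh7, Bf7, Nh7, Nd7+, Ng6, Rc8+, Rc7, Rd6, Rb6+, Rc5, Rc4, Rc3, Rc2, Rc1, Kb6, Kb5, Ka5, Nh4, ... (list truncated; more exist).
White has legal moves and is not in check → neither.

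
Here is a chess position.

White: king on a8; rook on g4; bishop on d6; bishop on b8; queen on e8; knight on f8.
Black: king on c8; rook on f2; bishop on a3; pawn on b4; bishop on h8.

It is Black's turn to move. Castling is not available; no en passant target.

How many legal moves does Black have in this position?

Black to move; king on c8.
In check: yes, from the white queen on e8.
Legal moves: none.
Count: 0.

0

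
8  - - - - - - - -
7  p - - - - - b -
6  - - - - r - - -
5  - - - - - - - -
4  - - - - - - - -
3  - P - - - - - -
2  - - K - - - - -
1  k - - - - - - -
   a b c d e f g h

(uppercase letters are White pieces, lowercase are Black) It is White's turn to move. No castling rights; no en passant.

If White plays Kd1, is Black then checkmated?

no

After Kd1: black king on a1; in check: no.
Black is not in check, so this cannot be checkmate.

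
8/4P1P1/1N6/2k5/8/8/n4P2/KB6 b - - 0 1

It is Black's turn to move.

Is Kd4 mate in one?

After Kd4: white king on a1; in check: no.
White is not in check, so this cannot be checkmate.

no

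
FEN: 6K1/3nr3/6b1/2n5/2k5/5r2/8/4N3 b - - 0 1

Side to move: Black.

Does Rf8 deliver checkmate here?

After Rf8: white king on g8; in check: yes, from the black rook on f8.
King squares — f7: attacked by Bg6; g7: attacked by Re7; h7: attacked by Bg6; f8: attacked by Nd7; h8: attacked by Rf8.
White has no legal moves → checkmate.

yes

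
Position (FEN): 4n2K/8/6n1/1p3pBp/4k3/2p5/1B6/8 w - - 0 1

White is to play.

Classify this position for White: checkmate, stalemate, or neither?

White to move; white king on h8.
In check: yes, from the black knight on g6.
Legal moves for White: Kg8, Kh7.
White is in check but has 2 legal moves → neither.

neither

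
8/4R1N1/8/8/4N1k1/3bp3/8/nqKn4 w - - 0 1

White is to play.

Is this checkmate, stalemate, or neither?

checkmate

White to move; white king on c1.
In check: yes, from the black queen on b1.
King squares — b1: attacked by Bd3; d1: attacked by Qb1; b2: attacked by Qb1; c2: attacked by Na1; d2: attacked by Pe3.
Legal moves for White: none.
In check with no legal moves → checkmate.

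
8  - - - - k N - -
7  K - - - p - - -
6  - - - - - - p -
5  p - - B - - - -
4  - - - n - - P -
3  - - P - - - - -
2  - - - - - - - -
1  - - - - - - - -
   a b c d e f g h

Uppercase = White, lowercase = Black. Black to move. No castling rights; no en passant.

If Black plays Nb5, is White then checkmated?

After Nb5: white king on a7; in check: yes, from the black knight on b5.
White has 5 legal replies: Kb8, Ka8, Kb7, Kb6, Ka6.
In check but a legal move exists → not checkmate.

no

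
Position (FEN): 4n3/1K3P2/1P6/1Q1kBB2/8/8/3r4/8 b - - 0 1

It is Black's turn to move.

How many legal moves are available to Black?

0

Black to move; king on d5.
In check: yes, from the white queen on b5.
Legal moves: none.
Count: 0.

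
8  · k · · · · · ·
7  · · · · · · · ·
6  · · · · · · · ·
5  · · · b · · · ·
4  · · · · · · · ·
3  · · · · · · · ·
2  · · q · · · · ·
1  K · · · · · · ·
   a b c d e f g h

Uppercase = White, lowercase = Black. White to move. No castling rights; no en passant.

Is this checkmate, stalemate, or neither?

stalemate

White to move; white king on a1.
In check: no.
King squares — b1: attacked by Qc2; a2: attacked by Qc2; b2: attacked by Qc2.
Legal moves for White: none.
Not in check and no legal moves → stalemate.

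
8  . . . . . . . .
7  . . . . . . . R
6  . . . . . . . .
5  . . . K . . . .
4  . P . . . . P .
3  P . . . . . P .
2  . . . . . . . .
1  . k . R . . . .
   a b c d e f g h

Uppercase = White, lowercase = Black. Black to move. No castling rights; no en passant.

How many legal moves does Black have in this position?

Black to move; king on b1.
In check: yes, from the white rook on d1.
Legal moves: Kc2, Kb2, Ka2.
Count: 3.

3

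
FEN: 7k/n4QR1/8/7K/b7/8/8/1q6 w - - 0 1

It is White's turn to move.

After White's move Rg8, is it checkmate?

yes

After Rg8: black king on h8; in check: yes, from the white rook on g8.
King squares — g7: attacked by Qf7; h7: attacked by Qf7; g8: attacked by Qf7.
Black has no legal moves → checkmate.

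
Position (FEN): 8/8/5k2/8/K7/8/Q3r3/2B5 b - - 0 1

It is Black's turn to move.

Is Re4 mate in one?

no

After Re4: white king on a4; in check: yes, from the black rook on e4.
White has 5 legal replies: Kb5, Ka5, Kb3, Ka3, Qc4.
In check but a legal move exists → not checkmate.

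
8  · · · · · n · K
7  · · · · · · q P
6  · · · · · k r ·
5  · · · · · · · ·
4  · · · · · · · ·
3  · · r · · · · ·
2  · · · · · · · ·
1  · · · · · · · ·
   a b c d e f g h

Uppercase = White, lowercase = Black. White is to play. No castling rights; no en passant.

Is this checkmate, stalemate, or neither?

White to move; white king on h8.
In check: yes, from the black queen on g7.
King squares — g7: attacked by Kf6; h7: own pawn; g8: attacked by Qg7.
Legal moves for White: none.
In check with no legal moves → checkmate.

checkmate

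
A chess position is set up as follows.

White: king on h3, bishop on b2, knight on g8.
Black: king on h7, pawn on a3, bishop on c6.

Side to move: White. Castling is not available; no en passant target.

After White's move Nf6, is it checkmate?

After Nf6: black king on h7; in check: yes, from the white knight on f6.
Black has 4 legal replies: Kh8, Kg7, Kh6, Kg6.
In check but a legal move exists → not checkmate.

no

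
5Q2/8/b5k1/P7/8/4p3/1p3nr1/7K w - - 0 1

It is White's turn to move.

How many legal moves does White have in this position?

White to move; king on h1.
In check: yes, from the black knight on f2.
Legal moves: Kxg2, Qxf2.
Count: 2.

2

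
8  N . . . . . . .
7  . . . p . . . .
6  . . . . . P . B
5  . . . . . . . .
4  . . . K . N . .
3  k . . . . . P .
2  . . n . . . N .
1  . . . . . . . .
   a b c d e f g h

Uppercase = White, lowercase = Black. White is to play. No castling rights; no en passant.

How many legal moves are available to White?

7

White to move; king on d4.
In check: yes, from the black knight on c2.
Legal moves: Ke5, Kd5, Kc5, Ke4, Kc4, Kd3, Kc3.
Count: 7.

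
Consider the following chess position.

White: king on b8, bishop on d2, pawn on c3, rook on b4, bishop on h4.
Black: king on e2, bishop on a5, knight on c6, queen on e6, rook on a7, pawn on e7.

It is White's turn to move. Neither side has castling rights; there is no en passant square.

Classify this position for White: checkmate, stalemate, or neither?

White to move; white king on b8.
In check: yes, from the black knight on c6.
King squares — a7: attacked by Nc6; b7: attacked by Ra7; c7: attacked by Ba5; a8: attacked by Ra7; c8: attacked by Qe6.
Legal moves for White: none.
In check with no legal moves → checkmate.

checkmate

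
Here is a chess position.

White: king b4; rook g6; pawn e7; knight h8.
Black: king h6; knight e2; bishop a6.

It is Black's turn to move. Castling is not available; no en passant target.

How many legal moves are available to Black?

2

Black to move; king on h6.
In check: yes, from the white rook on g6.
Legal moves: Kh7, Kh5.
Count: 2.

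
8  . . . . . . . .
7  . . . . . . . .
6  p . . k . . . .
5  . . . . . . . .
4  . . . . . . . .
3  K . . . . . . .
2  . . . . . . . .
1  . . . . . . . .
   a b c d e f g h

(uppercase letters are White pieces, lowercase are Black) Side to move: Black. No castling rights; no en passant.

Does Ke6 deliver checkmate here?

After Ke6: white king on a3; in check: no.
White is not in check, so this cannot be checkmate.

no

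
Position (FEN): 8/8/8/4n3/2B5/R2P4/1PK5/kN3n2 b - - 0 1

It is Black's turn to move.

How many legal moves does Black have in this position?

0

Black to move; king on a1.
In check: yes, from the white rook on a3.
Legal moves: none.
Count: 0.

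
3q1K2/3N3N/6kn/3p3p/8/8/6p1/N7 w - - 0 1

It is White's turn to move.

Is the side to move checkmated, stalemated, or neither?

checkmate

White to move; white king on f8.
In check: yes, from the black queen on d8.
King squares — e7: attacked by Qd8; f7: attacked by Kg6; g7: attacked by Kg6; e8: attacked by Qd8; g8: attacked by Nh6.
Legal moves for White: none.
In check with no legal moves → checkmate.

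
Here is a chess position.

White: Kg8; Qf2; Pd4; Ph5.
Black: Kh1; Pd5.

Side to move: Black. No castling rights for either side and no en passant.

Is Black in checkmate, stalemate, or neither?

Black to move; black king on h1.
In check: no.
King squares — g1: attacked by Qf2; g2: attacked by Qf2; h2: attacked by Qf2.
Legal moves for Black: none.
Not in check and no legal moves → stalemate.

stalemate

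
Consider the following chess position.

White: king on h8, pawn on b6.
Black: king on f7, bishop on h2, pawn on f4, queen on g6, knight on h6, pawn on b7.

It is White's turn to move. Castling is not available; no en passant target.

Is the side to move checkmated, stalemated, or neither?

stalemate

White to move; white king on h8.
In check: no.
King squares — g7: attacked by Qg6; h7: attacked by Qg6; g8: attacked by Qg6.
Legal moves for White: none.
Not in check and no legal moves → stalemate.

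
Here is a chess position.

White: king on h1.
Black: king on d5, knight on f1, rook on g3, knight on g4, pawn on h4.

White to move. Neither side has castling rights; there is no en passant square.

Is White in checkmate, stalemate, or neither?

stalemate

White to move; white king on h1.
In check: no.
King squares — g1: attacked by Rg3; g2: attacked by Rg3; h2: attacked by Nf1.
Legal moves for White: none.
Not in check and no legal moves → stalemate.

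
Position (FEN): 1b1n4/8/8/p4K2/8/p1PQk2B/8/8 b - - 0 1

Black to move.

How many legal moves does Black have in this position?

Black to move; king on e3.
In check: yes, from the white queen on d3.
Legal moves: Kxd3, Kf2.
Count: 2.

2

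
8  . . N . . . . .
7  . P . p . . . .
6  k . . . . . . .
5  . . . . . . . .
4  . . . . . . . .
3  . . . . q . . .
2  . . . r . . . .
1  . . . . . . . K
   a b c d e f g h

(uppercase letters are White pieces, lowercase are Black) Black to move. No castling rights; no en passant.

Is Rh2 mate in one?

no

After Rh2: white king on h1; in check: yes, from the black rook on h2.
White has 1 legal reply: Kxh2.
In check but a legal move exists → not checkmate.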